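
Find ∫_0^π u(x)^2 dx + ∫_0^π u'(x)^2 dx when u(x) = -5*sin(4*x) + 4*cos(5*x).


||u||_{H^1(0,π)}^2 = 8320/9 + 841*π/2

u'(x) = -20*sin(5*x) - 20*cos(4*x).
Expand u² and (u')² and integrate term by term on (0, π), using: for integers n ≥ 1, ∫_0^π sin²(nx) dx = ∫_0^π cos²(nx) dx = π/2; for n ≠ n', ∫_0^π sin(nx)sin(n'x) dx = ∫_0^π cos(nx)cos(n'x) dx = 0; and by product-to-sum, ∫_0^π sin(nx)cos(n'x) dx = ½∫_0^π [sin((n+n')x) + sin((n−n')x)] dx, which is 0 when n+n' is even and 2n/(n²−n'²) when n+n' is odd (it need not vanish on (0, π)).
  u² squared terms: (-5)²·∫sin(4x)² dx = 25·π/2 = 25*π/2;  (4)²·∫cos(5x)² dx = 16·π/2 = 8*π.
  u² cross terms: 2·(-5)·(4)·∫sin(4x)·cos(5x) dx = -40·(-8/9) = 320/9.
  So ∫_0^π u² dx = 25*π/2 + 8*π + 320/9 = 320/9 + 41*π/2.
  (u')² squared terms: (-20)²·∫cos(4x)² dx = 400·π/2 = 200*π;  (-20)²·∫sin(5x)² dx = 400·π/2 = 200*π.
  (u')² cross terms: 2·(-20)·(-20)·∫cos(4x)·sin(5x) dx = 800·(10/9) = 8000/9.
  So ∫_0^π (u')² dx = 200*π + 200*π + 8000/9 = 8000/9 + 400*π.
||u||_{H^1}^2 = (320/9 + 41*π/2) + (8000/9 + 400*π) = 8320/9 + 841*π/2.


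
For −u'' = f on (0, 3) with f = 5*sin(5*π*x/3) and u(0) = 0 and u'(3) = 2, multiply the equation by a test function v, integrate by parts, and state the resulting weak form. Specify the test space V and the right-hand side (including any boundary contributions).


V = {v ∈ H^1(0, 3) : v(0) = 0} (test functions vanish at x = 0 where u is specified); weak form: ∫_0^3 u'v' dx = ∫_0^3 (5*sin(5*π*x/3)) v dx + 2·v(3) for all v ∈ V.

Multiply both sides by a test function v and integrate from 0 to 3:
  ∫_0^3 −u''(x) v(x) dx = ∫_0^3 f(x) v(x) dx.
Integrate the LHS by parts once:
  ∫_0^3 −u'' v dx = −[u'(x) v(x)]_0^3 + ∫_0^3 u'(x) v'(x) dx.
Thus ∫_0^3 u'(x) v'(x) dx = ∫_0^3 f(x) v(x) dx + [u'(x) v(x)]_0^3.
Choose V so that boundary terms are either known or forced to vanish.
Mixed BC: u(0) = 0 (Dirichlet) and u'(3) = 2 (Neumann). Define V = {v ∈ H^1(0, 3) : v(0) = 0}. Then [u' v]_0^3 = u'(3)·v(3) − u'(0)·0 = 2·v(3).
Weak formulation: find u (satisfying any essential BC) such that ∫_0^3 u'(x) v'(x) dx = ∫_0^3 f v dx + 2·v(3) for all v ∈ V (Dirichlet at 0 absorbed into V; Neumann datum at x = 3 contributes the boundary term).
Substituting f(x) = 5*sin(5*π*x/3), the right-hand side is ∫_0^3 (5*sin(5*π*x/3)) v dx + 2·v(3).


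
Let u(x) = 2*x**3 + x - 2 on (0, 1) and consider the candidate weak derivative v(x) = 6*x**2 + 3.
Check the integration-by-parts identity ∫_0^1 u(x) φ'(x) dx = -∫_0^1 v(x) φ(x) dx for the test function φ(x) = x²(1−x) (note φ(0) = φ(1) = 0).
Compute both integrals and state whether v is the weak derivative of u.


LHS = -17/60, RHS = -9/20. No, v is not the weak derivative of u.

u(x) = 2*x**3 + x - 2, classical derivative u'(x) = 6*x**2 + 1.
φ(x) = x²(1−x), so φ'(x) = x*(2 - 3*x).
Note φ(0) = φ(1) = 0, so the boundary term u·φ vanishes.
LHS = ∫_0^1 u(x) φ'(x) dx = ∫_0^1 (-6*x^5 + 4*x^4 - 3*x^3 + 8*x^2 - 4*x) dx. Term by term:
  ∫_0^1 -6*x^5 dx = -1;  ∫_0^1 4*x^4 dx = 4/5;  ∫_0^1 -3*x^3 dx = -3/4;
  ∫_0^1 8*x^2 dx = 8/3;  ∫_0^1 -4*x dx = -2.
Sum: -1 + 4/5 − 3/4 + 8/3 − 2 = -17/60.
So LHS = -17/60.
∫_0^1 v(x) φ(x) dx = ∫_0^1 (-6*x^5 + 6*x^4 - 3*x^3 + 3*x^2) dx. Term by term:
  ∫_0^1 -6*x^5 dx = -1;  ∫_0^1 6*x^4 dx = 6/5;  ∫_0^1 -3*x^3 dx = -3/4;
  ∫_0^1 3*x^2 dx = 1.
Sum: -1 + 6/5 − 3/4 + 1 = 9/20.
So RHS = -∫_0^1 v(x) φ(x) dx = -9/20.
LHS − RHS = 1/6 ≠ 0, so the identity fails.
(For a valid weak derivative the identity must hold for EVERY test function, in particular this one. The failure shows v is NOT the weak derivative of u.)
Correct weak derivative would be u'(x) = 6*x**2 + 1.


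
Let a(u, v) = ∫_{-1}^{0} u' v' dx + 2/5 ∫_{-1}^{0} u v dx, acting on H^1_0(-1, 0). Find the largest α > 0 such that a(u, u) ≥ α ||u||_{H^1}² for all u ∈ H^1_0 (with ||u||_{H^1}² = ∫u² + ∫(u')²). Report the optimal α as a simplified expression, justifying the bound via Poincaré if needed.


α = (2/5 + π^2)/(1 + π^2)

Coercivity of a(·,·) on H^1_0(-1, 0) means a(u, u) ≥ α ||u||_{H^1}² for every u ∈ H^1_0.
The interval has length L = 1, and Poincaré/coercivity depend only on L. Here a(u, u) = ∫(u')² + (2/5)·∫u².
Here 0 < c = 2/5 < 1. The condition a(u,u) ≥ α||u||_{H^1}² reads (1−α)∫(u')² ≥ (α−c)∫u². Any admissible α is ≤ 1 (rapidly oscillating u have ∫u²/∫(u')² → 0), and α = 1 would force 0 ≥ (1−c)∫u², impossible since c < 1; so 1−α > 0. By the sharp Poincaré inequality on H^1_0 of an interval of length L, ∫(u')² ≥ (π/L)²∫u² with equality for the first sine mode sin(π(x−x₀)/L) (x₀ the left endpoint), so the inequality holds for all u iff (1−α)(π/L)² ≥ α − c, i.e. α ≤ ((π/L)² + c)/((π/L)² + 1) = (1 + c(L/π)²)/(1 + (L/π)²). With (π/L)² = π^2 and c = 2/5, the largest admissible constant is α = ((π/L)² + c)/((π/L)² + 1).
Simplifying, α = (2/5 + π^2)/(1 + π^2).


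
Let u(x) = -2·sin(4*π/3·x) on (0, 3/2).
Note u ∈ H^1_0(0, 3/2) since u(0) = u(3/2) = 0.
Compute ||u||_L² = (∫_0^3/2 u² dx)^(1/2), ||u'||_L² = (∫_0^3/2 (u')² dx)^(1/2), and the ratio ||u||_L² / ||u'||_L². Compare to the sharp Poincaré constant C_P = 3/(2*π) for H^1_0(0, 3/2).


||u||_L² / ||u'||_L² = 3/(4*π) < C_P = 3/(2*π).

u(x) = -2·sin(4*π/3·x), so u'(x) = -8*π*cos(4*π*x/3)/3.
Writing u(x) = A·sin(kπx/L) with A = -2 and k = 2, use ∫_0^L sin²(kπx/L) dx = L/2 and ∫_0^L cos²(kπx/L) dx = L/2.
u² = 4·sin²(4*π/3·x) and (u')² = 64*π^2/9·cos²(4*π/3·x), and each of sin², cos² integrates to L/2 = 3/4 over (0, 3/2).
∫_0^3/2 u² dx = 3, so ||u||_L² = sqrt(3).
∫_0^3/2 (u')² dx = 16*π^2/3, so ||u'||_L² = 4*sqrt(3)*π/3.
Ratio ||u||_L² / ||u'||_L² = 3/(4*π).
Sharp Poincaré constant on H^1_0(0, 3/2) is C_P = L/π = 3/(2*π), achieved by sin(2*π/3·x).
This is the k = 2 harmonic; the ratio L/(kπ) is strictly less than C_P = L/π, consistent with the sharp inequality ||u||_L² ≤ C_P ||u'||_L².


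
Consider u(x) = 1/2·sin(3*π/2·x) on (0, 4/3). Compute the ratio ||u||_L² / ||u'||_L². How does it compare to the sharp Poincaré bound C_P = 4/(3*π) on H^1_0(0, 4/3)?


||u||_L² / ||u'||_L² = 2/(3*π) < C_P = 4/(3*π).

u(x) = 1/2·sin(3*π/2·x), so u'(x) = 3*π*cos(3*π*x/2)/4.
Writing u(x) = A·sin(kπx/L) with A = 1/2 and k = 2, use ∫_0^L sin²(kπx/L) dx = L/2 and ∫_0^L cos²(kπx/L) dx = L/2.
u² = 1/4·sin²(3*π/2·x) and (u')² = 9*π^2/16·cos²(3*π/2·x), and each of sin², cos² integrates to L/2 = 2/3 over (0, 4/3).
∫_0^4/3 u² dx = 1/6, so ||u||_L² = sqrt(6)/6.
∫_0^4/3 (u')² dx = 3*π^2/8, so ||u'||_L² = sqrt(6)*π/4.
Ratio ||u||_L² / ||u'||_L² = 2/(3*π).
Sharp Poincaré constant on H^1_0(0, 4/3) is C_P = L/π = 4/(3*π), achieved by sin(3*π/4·x).
This is the k = 2 harmonic; the ratio L/(kπ) is strictly less than C_P = L/π, consistent with the sharp inequality ||u||_L² ≤ C_P ||u'||_L².


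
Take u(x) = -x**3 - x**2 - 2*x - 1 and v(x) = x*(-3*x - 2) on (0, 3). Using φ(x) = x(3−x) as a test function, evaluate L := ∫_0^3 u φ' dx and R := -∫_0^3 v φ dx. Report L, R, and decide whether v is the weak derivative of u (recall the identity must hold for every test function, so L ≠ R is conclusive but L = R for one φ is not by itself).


LHS = 1179/20, RHS = 999/20. No, v is not the weak derivative of u.

u(x) = -x**3 - x**2 - 2*x - 1, classical derivative u'(x) = -3*x**2 - 2*x - 2.
φ(x) = x(3−x), so φ'(x) = 3 - 2*x.
Note φ(0) = φ(3) = 0, so the boundary term u·φ vanishes.
LHS = ∫_0^3 u(x) φ'(x) dx = ∫_0^3 (2*x^4 - x^3 + x^2 - 4*x - 3) dx. Term by term:
  ∫_0^3 2*x^4 dx = 486/5;  ∫_0^3 -x^3 dx = -81/4;  ∫_0^3 x^2 dx = 9;
  ∫_0^3 -4*x dx = -18;  ∫_0^3 -3 dx = -9.
Sum: 486/5 − 81/4 + 9 − 18 − 9 = 1179/20.
So LHS = 1179/20.
∫_0^3 v(x) φ(x) dx = ∫_0^3 (3*x^4 - 7*x^3 - 6*x^2) dx. Term by term:
  ∫_0^3 3*x^4 dx = 729/5;  ∫_0^3 -7*x^3 dx = -567/4;  ∫_0^3 -6*x^2 dx = -54.
Sum: 729/5 − 567/4 − 54 = -999/20.
So RHS = -∫_0^3 v(x) φ(x) dx = 999/20.
LHS − RHS = 9 ≠ 0, so the identity fails.
(For a valid weak derivative the identity must hold for EVERY test function, in particular this one. The failure shows v is NOT the weak derivative of u.)
Correct weak derivative would be u'(x) = -3*x**2 - 2*x - 2.


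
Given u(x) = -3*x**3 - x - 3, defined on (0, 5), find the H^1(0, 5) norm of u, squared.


||u||_{H^1}^2 = 6659125/42

The H^1 norm (squared) on an interval (0, L) is
  ||u||_{H^1}^2 = ∫_0^L u(x)^2 dx + ∫_0^L u'(x)^2 dx.
Compute u'(x) = -9*x**2 - 1.
Then u(x)^2 = 9*x**6 + 6*x**4 + 18*x**3 + x**2 + 6*x + 9 and u'(x)^2 = 81*x**4 + 18*x**2 + 1.
Integrate each monomial from 0 to 5 using ∫_0^5 c·x^n dx = c·5^(n+1)/(n+1):
  ∫_0^5 u(x)^2 dx = ∫_0^5 (9*x^6 + 6*x^4 + 18*x^3 + x^2 + 6*x + 9) dx. Term by term:
    ∫_0^5 9*x^6 dx = 703125/7;  ∫_0^5 6*x^4 dx = 3750;  ∫_0^5 18*x^3 dx = 5625/2;
    ∫_0^5 x^2 dx = 125/3;  ∫_0^5 6*x dx = 75;  ∫_0^5 9 dx = 45.
  Sum: 703125/7 + 3750 + 5625/2 + 125/3 + 75 + 45 = 4501165/42.
  ∫_0^5 u'(x)^2 dx = ∫_0^5 (81*x^4 + 18*x^2 + 1) dx. Term by term:
    ∫_0^5 81*x^4 dx = 50625;  ∫_0^5 18*x^2 dx = 750;  ∫_0^5 1 dx = 5.
  Sum: 50625 + 750 + 5 = 51380.
Adding: ||u||_{H^1}^2 = 4501165/42 + 51380 = 6659125/42.


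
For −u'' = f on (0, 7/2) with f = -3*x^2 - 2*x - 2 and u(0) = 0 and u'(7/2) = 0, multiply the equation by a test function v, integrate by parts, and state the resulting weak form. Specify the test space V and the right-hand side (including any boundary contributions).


V = {v ∈ H^1(0, 7/2) : v(0) = 0} (test functions vanish at x = 0 where u is specified); weak form: ∫_0^7/2 u'v' dx = ∫_0^7/2 (-3*x^2 - 2*x - 2) v dx for all v ∈ V.

Multiply both sides by a test function v and integrate from 0 to 7/2:
  ∫_0^7/2 −u''(x) v(x) dx = ∫_0^7/2 f(x) v(x) dx.
Integrate the LHS by parts once:
  ∫_0^7/2 −u'' v dx = −[u'(x) v(x)]_0^7/2 + ∫_0^7/2 u'(x) v'(x) dx.
Thus ∫_0^7/2 u'(x) v'(x) dx = ∫_0^7/2 f(x) v(x) dx + [u'(x) v(x)]_0^7/2.
Choose V so that boundary terms are either known or forced to vanish.
Mixed BC: u(0) = 0 (Dirichlet) and u'(7/2) = 0 (Neumann). Define V = {v ∈ H^1(0, 7/2) : v(0) = 0}. Then [u' v]_0^7/2 = u'(7/2)·v(7/2) − u'(0)·0 = 0.
Weak formulation: find u (satisfying any essential BC) such that ∫_0^7/2 u'(x) v'(x) dx = ∫_0^7/2 f v dx for all v ∈ V (Dirichlet at 0 absorbed into V; the Neumann datum at x = 7/2 is zero, so no boundary term remains).
Substituting f(x) = -3*x^2 - 2*x - 2, the right-hand side is ∫_0^7/2 (-3*x^2 - 2*x - 2) v dx.


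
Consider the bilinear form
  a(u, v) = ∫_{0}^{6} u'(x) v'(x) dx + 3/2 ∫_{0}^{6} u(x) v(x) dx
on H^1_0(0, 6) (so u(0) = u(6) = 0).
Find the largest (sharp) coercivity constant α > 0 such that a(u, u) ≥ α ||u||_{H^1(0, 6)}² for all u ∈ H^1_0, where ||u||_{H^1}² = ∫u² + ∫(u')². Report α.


α = 1

Coercivity of a(·,·) on H^1_0(0, 6) means a(u, u) ≥ α ||u||_{H^1}² for every u ∈ H^1_0.
The interval has length L = 6, and Poincaré/coercivity depend only on L. Here a(u, u) = ∫(u')² + (3/2)·∫u².
Here c = 3/2 ≥ 1, so a(u,u) = ∫(u')² + c∫u² ≥ ∫(u')² + ∫u² = ||u||_{H^1}², i.e. α = 1 works. No larger α is possible: a(u,u) ≥ α||u||_{H^1}² means (1−α)∫(u')² ≥ (α−c)∫u², and for the modes u_n = sin(nπ(x−x₀)/L) (x₀ the left endpoint) one has ∫u_n²/∫(u_n')² = (L/(nπ))² → 0, so a(u_n,u_n)/||u_n||_{H^1}² → 1. Hence the optimal constant is α = 1.
Therefore α = 1.


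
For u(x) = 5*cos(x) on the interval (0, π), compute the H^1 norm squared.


||u||_{H^1(0,π)}^2 = 25*π

u'(x) = -5*sin(x).
Expand u² and (u')² and integrate term by term on (0, π), using: for integers n ≥ 1, ∫_0^π sin²(nx) dx = ∫_0^π cos²(nx) dx = π/2; for n ≠ n', ∫_0^π sin(nx)sin(n'x) dx = ∫_0^π cos(nx)cos(n'x) dx = 0; and by product-to-sum, ∫_0^π sin(nx)cos(n'x) dx = ½∫_0^π [sin((n+n')x) + sin((n−n')x)] dx, which is 0 when n+n' is even and 2n/(n²−n'²) when n+n' is odd (it need not vanish on (0, π)).
  u² squared terms: (5)²·∫cos(x)² dx = 25·π/2 = 25*π/2.
  So ∫_0^π u² dx = 25*π/2.
  (u')² squared terms: (-5)²·∫sin(x)² dx = 25·π/2 = 25*π/2.
  So ∫_0^π (u')² dx = 25*π/2.
||u||_{H^1}^2 = (25*π/2) + (25*π/2) = 25*π.


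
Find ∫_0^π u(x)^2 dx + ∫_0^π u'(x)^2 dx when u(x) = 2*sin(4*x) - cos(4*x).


||u||_{H^1(0,π)}^2 = 85*π/2

u'(x) = 4*sin(4*x) + 8*cos(4*x).
Expand u² and (u')² and integrate term by term on (0, π), using: for integers n ≥ 1, ∫_0^π sin²(nx) dx = ∫_0^π cos²(nx) dx = π/2; for n ≠ n', ∫_0^π sin(nx)sin(n'x) dx = ∫_0^π cos(nx)cos(n'x) dx = 0; and by product-to-sum, ∫_0^π sin(nx)cos(n'x) dx = ½∫_0^π [sin((n+n')x) + sin((n−n')x)] dx, which is 0 when n+n' is even and 2n/(n²−n'²) when n+n' is odd (it need not vanish on (0, π)).
  u² squared terms: (-1)²·∫cos(4x)² dx = 1·π/2 = π/2;  (2)²·∫sin(4x)² dx = 4·π/2 = 2*π.
  u² cross terms: 2·(-1)·(2)·∫cos(4x)·sin(4x) dx = -4·(0) = 0.
  So ∫_0^π u² dx = π/2 + 2*π + 0 = 5*π/2.
  (u')² squared terms: (4)²·∫sin(4x)² dx = 16·π/2 = 8*π;  (8)²·∫cos(4x)² dx = 64·π/2 = 32*π.
  (u')² cross terms: 2·(4)·(8)·∫sin(4x)·cos(4x) dx = 64·(0) = 0.
  So ∫_0^π (u')² dx = 8*π + 32*π + 0 = 40*π.
||u||_{H^1}^2 = (5*π/2) + (40*π) = 85*π/2.


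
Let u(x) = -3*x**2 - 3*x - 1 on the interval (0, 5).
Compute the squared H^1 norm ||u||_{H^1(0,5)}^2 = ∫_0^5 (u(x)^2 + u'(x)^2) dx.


||u||_{H^1}^2 = 22275/2

The H^1 norm (squared) on an interval (0, L) is
  ||u||_{H^1}^2 = ∫_0^L u(x)^2 dx + ∫_0^L u'(x)^2 dx.
Compute u'(x) = -6*x - 3.
Then u(x)^2 = 9*x**4 + 18*x**3 + 15*x**2 + 6*x + 1 and u'(x)^2 = 36*x**2 + 36*x + 9.
Integrate each monomial from 0 to 5 using ∫_0^5 c·x^n dx = c·5^(n+1)/(n+1):
  ∫_0^5 u(x)^2 dx = ∫_0^5 (9*x^4 + 18*x^3 + 15*x^2 + 6*x + 1) dx. Term by term:
    ∫_0^5 9*x^4 dx = 5625;  ∫_0^5 18*x^3 dx = 5625/2;  ∫_0^5 15*x^2 dx = 625;
    ∫_0^5 6*x dx = 75;  ∫_0^5 1 dx = 5.
  Sum: 5625 + 5625/2 + 625 + 75 + 5 = 18285/2.
  ∫_0^5 u'(x)^2 dx = ∫_0^5 (36*x^2 + 36*x + 9) dx. Term by term:
    ∫_0^5 36*x^2 dx = 1500;  ∫_0^5 36*x dx = 450;  ∫_0^5 9 dx = 45.
  Sum: 1500 + 450 + 45 = 1995.
Adding: ||u||_{H^1}^2 = 18285/2 + 1995 = 22275/2.


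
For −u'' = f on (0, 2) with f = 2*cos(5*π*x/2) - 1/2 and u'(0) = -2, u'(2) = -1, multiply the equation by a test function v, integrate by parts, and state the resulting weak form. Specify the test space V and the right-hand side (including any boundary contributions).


V = H^1(0, 2) (v unrestricted at boundary; u is determined up to an additive constant); weak form: ∫_0^2 u'v' dx = ∫_0^2 (2*cos(5*π*x/2) - 1/2) v dx − v(2) + 2·v(0) for all v ∈ V.

Multiply both sides by a test function v and integrate from 0 to 2:
  ∫_0^2 −u''(x) v(x) dx = ∫_0^2 f(x) v(x) dx.
Integrate the LHS by parts once:
  ∫_0^2 −u'' v dx = −[u'(x) v(x)]_0^2 + ∫_0^2 u'(x) v'(x) dx.
Thus ∫_0^2 u'(x) v'(x) dx = ∫_0^2 f(x) v(x) dx + [u'(x) v(x)]_0^2.
Choose V so that boundary terms are either known or forced to vanish.
u has inhomogeneous Neumann u'(0) = -2, u'(2) = -1. [u' v]_0^2 = (-1)·v(2) − (-2)·v(0) = − v(2) + 2·v(0). Take V = H^1(0, 2); boundary term becomes part of RHS.
Weak formulation: find u (satisfying any essential BC) such that ∫_0^2 u'(x) v'(x) dx = ∫_0^2 f v dx − v(2) + 2·v(0) for all v ∈ V (Neumann data are natural BCs: they enter the RHS as boundary terms).
Substituting f(x) = 2*cos(5*π*x/2) - 1/2, the right-hand side is ∫_0^2 (2*cos(5*π*x/2) - 1/2) v dx − v(2) + 2·v(0).
Compatibility check (pure Neumann): taking v ≡ 1 ∈ V gives 0 = ∫_0^2 f dx + (-1) − (-2), i.e. ∫_0^2 f dx must equal u'(0) − u'(2) = -1. Indeed ∫_0^2 (2*cos(5*π*x/2) - 1/2) dx = -1, so the data are compatible. The solution is then unique only up to an additive constant (fix it e.g. by requiring ∫_0^2 u dx = 0).


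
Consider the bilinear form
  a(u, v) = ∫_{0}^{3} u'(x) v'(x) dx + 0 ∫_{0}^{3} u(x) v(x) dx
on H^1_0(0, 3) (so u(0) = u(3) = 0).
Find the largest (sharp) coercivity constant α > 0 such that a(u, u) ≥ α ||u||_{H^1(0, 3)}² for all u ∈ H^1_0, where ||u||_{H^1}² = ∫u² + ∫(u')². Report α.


α = π^2/(9 + π^2)

Coercivity of a(·,·) on H^1_0(0, 3) means a(u, u) ≥ α ||u||_{H^1}² for every u ∈ H^1_0.
The interval has length L = 3, and Poincaré/coercivity depend only on L. Here a(u, u) = ∫(u')² + (0)·∫u².
Here c = 0, so a(u,u) = ∫(u')² alone. The condition a(u,u) ≥ α||u||_{H^1}² reads (1−α)∫(u')² ≥ (α−c)∫u². Any admissible α is ≤ 1 (rapidly oscillating u have ∫u²/∫(u')² → 0), and α = 1 would force 0 ≥ (1−c)∫u², impossible since c < 1; so 1−α > 0. By the sharp Poincaré inequality on H^1_0 of an interval of length L, ∫(u')² ≥ (π/L)²∫u² with equality for the first sine mode sin(π(x−x₀)/L) (x₀ the left endpoint), so the inequality holds for all u iff (1−α)(π/L)² ≥ α − c, i.e. α ≤ ((π/L)² + c)/((π/L)² + 1) = (1 + c(L/π)²)/(1 + (L/π)²). (Direct route, valid since c ≤ 0: Poincaré gives c∫u² ≥ c(L/π)²∫(u')², so a(u,u) ≥ (1 + c(L/π)²)∫(u')², while ||u||_{H^1}² ≤ (1 + (L/π)²)∫(u')²; dividing yields the same α.) With (π/L)² = π^2/9 and c = 0, the largest admissible constant is α = ((π/L)² + c)/((π/L)² + 1).
Simplifying, α = π^2/(9 + π^2).


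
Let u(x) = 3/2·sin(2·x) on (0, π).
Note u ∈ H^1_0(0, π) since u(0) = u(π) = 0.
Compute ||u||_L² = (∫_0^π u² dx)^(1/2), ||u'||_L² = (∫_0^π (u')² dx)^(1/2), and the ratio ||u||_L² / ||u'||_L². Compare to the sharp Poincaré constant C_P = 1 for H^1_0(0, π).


||u||_L² / ||u'||_L² = 1/2 < C_P = 1.

u(x) = 3/2·sin(2·x), so u'(x) = 3*cos(2*x).
Writing u(x) = A·sin(kπx/L) with A = 3/2 and k = 2, use ∫_0^L sin²(kπx/L) dx = L/2 and ∫_0^L cos²(kπx/L) dx = L/2.
u² = 9/4·sin²(2·x) and (u')² = 9·cos²(2·x), and each of sin², cos² integrates to L/2 = π/2 over (0, π).
∫_0^π u² dx = 9*π/8, so ||u||_L² = 3*sqrt(2)*sqrt(π)/4.
∫_0^π (u')² dx = 9*π/2, so ||u'||_L² = 3*sqrt(2)*sqrt(π)/2.
Ratio ||u||_L² / ||u'||_L² = 1/2.
Sharp Poincaré constant on H^1_0(0, π) is C_P = L/π = 1, achieved by sin(x).
This is the k = 2 harmonic; the ratio L/(kπ) is strictly less than C_P = L/π, consistent with the sharp inequality ||u||_L² ≤ C_P ||u'||_L².


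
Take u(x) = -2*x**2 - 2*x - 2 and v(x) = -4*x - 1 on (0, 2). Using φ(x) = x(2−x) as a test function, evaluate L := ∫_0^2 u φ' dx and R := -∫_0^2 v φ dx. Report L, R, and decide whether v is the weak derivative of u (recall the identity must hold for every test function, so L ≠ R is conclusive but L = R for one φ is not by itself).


LHS = 8, RHS = 20/3. No, v is not the weak derivative of u.

u(x) = -2*x**2 - 2*x - 2, classical derivative u'(x) = -4*x - 2.
φ(x) = x(2−x), so φ'(x) = 2 - 2*x.
Note φ(0) = φ(2) = 0, so the boundary term u·φ vanishes.
LHS = ∫_0^2 u(x) φ'(x) dx = ∫_0^2 (4*x^3 - 4) dx. Term by term:
  ∫_0^2 4*x^3 dx = 16;  ∫_0^2 -4 dx = -8.
Sum: 16 − 8 = 8.
So LHS = 8.
∫_0^2 v(x) φ(x) dx = ∫_0^2 (4*x^3 - 7*x^2 - 2*x) dx. Term by term:
  ∫_0^2 4*x^3 dx = 16;  ∫_0^2 -7*x^2 dx = -56/3;  ∫_0^2 -2*x dx = -4.
Sum: 16 − 56/3 − 4 = -20/3.
So RHS = -∫_0^2 v(x) φ(x) dx = 20/3.
LHS − RHS = 4/3 ≠ 0, so the identity fails.
(For a valid weak derivative the identity must hold for EVERY test function, in particular this one. The failure shows v is NOT the weak derivative of u.)
Correct weak derivative would be u'(x) = -4*x - 2.


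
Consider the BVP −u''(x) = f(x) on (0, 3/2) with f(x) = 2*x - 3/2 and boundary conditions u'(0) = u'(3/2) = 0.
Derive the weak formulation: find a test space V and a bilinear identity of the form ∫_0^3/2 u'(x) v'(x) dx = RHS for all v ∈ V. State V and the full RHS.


V = H^1(0, 3/2) (no boundary constraint on v; u is determined up to an additive constant); weak form: ∫_0^3/2 u'v' dx = ∫_0^3/2 (2*x - 3/2) v dx for all v ∈ V.

Multiply both sides by a test function v and integrate from 0 to 3/2:
  ∫_0^3/2 −u''(x) v(x) dx = ∫_0^3/2 f(x) v(x) dx.
Integrate the LHS by parts once:
  ∫_0^3/2 −u'' v dx = −[u'(x) v(x)]_0^3/2 + ∫_0^3/2 u'(x) v'(x) dx.
Thus ∫_0^3/2 u'(x) v'(x) dx = ∫_0^3/2 f(x) v(x) dx + [u'(x) v(x)]_0^3/2.
Choose V so that boundary terms are either known or forced to vanish.
u has homogeneous Neumann: u'(0) = u'(3/2) = 0. So [u' v]_0^3/2 = 0·v(3/2) − 0·v(0) = 0 for any v; take V = H^1(0, 3/2).
Weak formulation: find u (satisfying any essential BC) such that ∫_0^3/2 u'(x) v'(x) dx = ∫_0^3/2 f v dx for all v ∈ V (homogeneous Neumann, so boundary terms vanish).
Substituting f(x) = 2*x - 3/2, the right-hand side is ∫_0^3/2 (2*x - 3/2) v dx.
Compatibility check (pure Neumann): taking v ≡ 1 ∈ V gives 0 = ∫_0^3/2 f dx + (0) − (0), i.e. ∫_0^3/2 f dx must equal u'(0) − u'(3/2) = 0. Indeed ∫_0^3/2 (2*x - 3/2) dx = 0, so the data are compatible. The solution is then unique only up to an additive constant (fix it e.g. by requiring ∫_0^3/2 u dx = 0).


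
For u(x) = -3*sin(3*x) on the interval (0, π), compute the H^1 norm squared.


||u||_{H^1(0,π)}^2 = 45*π

u'(x) = -9*cos(3*x).
Expand u² and (u')² and integrate term by term on (0, π), using: for integers n ≥ 1, ∫_0^π sin²(nx) dx = ∫_0^π cos²(nx) dx = π/2; for n ≠ n', ∫_0^π sin(nx)sin(n'x) dx = ∫_0^π cos(nx)cos(n'x) dx = 0; and by product-to-sum, ∫_0^π sin(nx)cos(n'x) dx = ½∫_0^π [sin((n+n')x) + sin((n−n')x)] dx, which is 0 when n+n' is even and 2n/(n²−n'²) when n+n' is odd (it need not vanish on (0, π)).
  u² squared terms: (-3)²·∫sin(3x)² dx = 9·π/2 = 9*π/2.
  So ∫_0^π u² dx = 9*π/2.
  (u')² squared terms: (-9)²·∫cos(3x)² dx = 81·π/2 = 81*π/2.
  So ∫_0^π (u')² dx = 81*π/2.
||u||_{H^1}^2 = (9*π/2) + (81*π/2) = 45*π.


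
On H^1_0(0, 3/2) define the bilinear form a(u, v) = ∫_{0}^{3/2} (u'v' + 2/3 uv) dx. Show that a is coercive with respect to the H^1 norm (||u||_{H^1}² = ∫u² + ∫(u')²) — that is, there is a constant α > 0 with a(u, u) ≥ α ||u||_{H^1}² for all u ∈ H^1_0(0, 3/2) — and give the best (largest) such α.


α = 2*(3 + 2*π^2)/(9 + 4*π^2)

Coercivity of a(·,·) on H^1_0(0, 3/2) means a(u, u) ≥ α ||u||_{H^1}² for every u ∈ H^1_0.
The interval has length L = 3/2, and Poincaré/coercivity depend only on L. Here a(u, u) = ∫(u')² + (2/3)·∫u².
Here 0 < c = 2/3 < 1. The condition a(u,u) ≥ α||u||_{H^1}² reads (1−α)∫(u')² ≥ (α−c)∫u². Any admissible α is ≤ 1 (rapidly oscillating u have ∫u²/∫(u')² → 0), and α = 1 would force 0 ≥ (1−c)∫u², impossible since c < 1; so 1−α > 0. By the sharp Poincaré inequality on H^1_0 of an interval of length L, ∫(u')² ≥ (π/L)²∫u² with equality for the first sine mode sin(π(x−x₀)/L) (x₀ the left endpoint), so the inequality holds for all u iff (1−α)(π/L)² ≥ α − c, i.e. α ≤ ((π/L)² + c)/((π/L)² + 1) = (1 + c(L/π)²)/(1 + (L/π)²). With (π/L)² = 4*π^2/9 and c = 2/3, the largest admissible constant is α = ((π/L)² + c)/((π/L)² + 1).
Simplifying, α = 2*(3 + 2*π^2)/(9 + 4*π^2).


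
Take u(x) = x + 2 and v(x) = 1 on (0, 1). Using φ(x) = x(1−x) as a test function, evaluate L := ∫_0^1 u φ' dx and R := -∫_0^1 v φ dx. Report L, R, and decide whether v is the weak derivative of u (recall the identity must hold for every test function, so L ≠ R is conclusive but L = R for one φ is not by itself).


LHS = -1/6, RHS = -1/6. Yes, v = u' weakly.

u(x) = x + 2, classical derivative u'(x) = 1.
φ(x) = x(1−x), so φ'(x) = 1 - 2*x.
Note φ(0) = φ(1) = 0, so the boundary term u·φ vanishes.
LHS = ∫_0^1 u(x) φ'(x) dx = ∫_0^1 (-2*x^2 - 3*x + 2) dx. Term by term:
  ∫_0^1 -2*x^2 dx = -2/3;  ∫_0^1 -3*x dx = -3/2;  ∫_0^1 2 dx = 2.
Sum: -2/3 − 3/2 + 2 = -1/6.
So LHS = -1/6.
∫_0^1 v(x) φ(x) dx = ∫_0^1 (-x^2 + x) dx. Term by term:
  ∫_0^1 -x^2 dx = -1/3;  ∫_0^1 x dx = 1/2.
Sum: -1/3 + 1/2 = 1/6.
So RHS = -∫_0^1 v(x) φ(x) dx = -1/6.
LHS = RHS, so the identity holds for this test φ.
Moreover u is smooth here and v(x) = u'(x) = 1 pointwise, so the identity holds for every test function. Hence v is the weak derivative of u.


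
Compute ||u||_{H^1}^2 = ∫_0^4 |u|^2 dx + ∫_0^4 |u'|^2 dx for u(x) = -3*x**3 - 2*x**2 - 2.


||u||_{H^1}^2 = 367984/7

The H^1 norm (squared) on an interval (0, L) is
  ||u||_{H^1}^2 = ∫_0^L u(x)^2 dx + ∫_0^L u'(x)^2 dx.
Compute u'(x) = -9*x**2 - 4*x.
Then u(x)^2 = 9*x**6 + 12*x**5 + 4*x**4 + 12*x**3 + 8*x**2 + 4 and u'(x)^2 = 81*x**4 + 72*x**3 + 16*x**2.
Integrate each monomial from 0 to 4 using ∫_0^4 c·x^n dx = c·4^(n+1)/(n+1):
  ∫_0^4 u(x)^2 dx = ∫_0^4 (9*x^6 + 12*x^5 + 4*x^4 + 12*x^3 + 8*x^2 + 4) dx. Term by term:
    ∫_0^4 9*x^6 dx = 147456/7;  ∫_0^4 12*x^5 dx = 8192;  ∫_0^4 4*x^4 dx = 4096/5;
    ∫_0^4 12*x^3 dx = 768;  ∫_0^4 8*x^2 dx = 512/3;  ∫_0^4 4 dx = 16.
  Sum: 147456/7 + 8192 + 4096/5 + 768 + 512/3 + 16 = 3258256/105.
  ∫_0^4 u'(x)^2 dx = ∫_0^4 (81*x^4 + 72*x^3 + 16*x^2) dx. Term by term:
    ∫_0^4 81*x^4 dx = 82944/5;  ∫_0^4 72*x^3 dx = 4608;  ∫_0^4 16*x^2 dx = 1024/3.
  Sum: 82944/5 + 4608 + 1024/3 = 323072/15.
Adding: ||u||_{H^1}^2 = 3258256/105 + 323072/15 = 367984/7.


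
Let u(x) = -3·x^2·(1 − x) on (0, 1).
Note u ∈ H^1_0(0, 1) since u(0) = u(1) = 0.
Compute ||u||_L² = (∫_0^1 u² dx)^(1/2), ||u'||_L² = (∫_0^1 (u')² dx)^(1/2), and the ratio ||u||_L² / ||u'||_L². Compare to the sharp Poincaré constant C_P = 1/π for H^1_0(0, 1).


||u||_L² / ||u'||_L² = sqrt(14)/14 < C_P = 1/π.

u(x) = -3·x^2·(1 − x), so u'(x) = 3*x*(3*x - 2).
u(x) = -3·x^2·(1 − x) vanishes at x = 0 and x = 1, so u ∈ H^1_0(0, 1). Differentiate via the product rule and integrate the resulting polynomials term by term.
  ∫_0^1 u² dx = ∫_0^1 (9*x^6 - 18*x^5 + 9*x^4) dx. Term by term:
    ∫_0^1 9*x^6 dx = 9/7;  ∫_0^1 -18*x^5 dx = -3;  ∫_0^1 9*x^4 dx = 9/5.
  Sum: 9/7 − 3 + 9/5 = 3/35.
  ∫_0^1 (u')² dx = ∫_0^1 (81*x^4 - 108*x^3 + 36*x^2) dx. Term by term:
    ∫_0^1 81*x^4 dx = 81/5;  ∫_0^1 -108*x^3 dx = -27;  ∫_0^1 36*x^2 dx = 12.
  Sum: 81/5 − 27 + 12 = 6/5.
∫_0^1 u² dx = 3/35, so ||u||_L² = sqrt(105)/35.
∫_0^1 (u')² dx = 6/5, so ||u'||_L² = sqrt(30)/5.
Ratio ||u||_L² / ||u'||_L² = sqrt(14)/14.
Sharp Poincaré constant on H^1_0(0, 1) is C_P = L/π = 1/π, achieved by sin(π·x).
A polynomial bump cannot attain the sharp Poincaré constant (only the first sine eigenfunction does), so the ratio is strictly less than C_P, consistent with ||u||_L² ≤ C_P ||u'||_L².


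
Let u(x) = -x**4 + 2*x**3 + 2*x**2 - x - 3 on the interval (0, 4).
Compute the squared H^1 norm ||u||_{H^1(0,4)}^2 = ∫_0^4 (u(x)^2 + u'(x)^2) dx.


||u||_{H^1}^2 = 778024/63

The H^1 norm (squared) on an interval (0, L) is
  ||u||_{H^1}^2 = ∫_0^L u(x)^2 dx + ∫_0^L u'(x)^2 dx.
Compute u'(x) = -4*x**3 + 6*x**2 + 4*x - 1.
Then u(x)^2 = x**8 - 4*x**7 + 10*x**5 + 6*x**4 - 16*x**3 - 11*x**2 + 6*x + 9 and u'(x)^2 = 16*x**6 - 48*x**5 + 4*x**4 + 56*x**3 + 4*x**2 - 8*x + 1.
Integrate each monomial from 0 to 4 using ∫_0^4 c·x^n dx = c·4^(n+1)/(n+1):
  ∫_0^4 u(x)^2 dx = ∫_0^4 (x^8 - 4*x^7 + 10*x^5 + 6*x^4 - 16*x^3 - 11*x^2 + 6*x + 9) dx. Term by term:
    ∫_0^4 x^8 dx = 262144/9;  ∫_0^4 -4*x^7 dx = -32768;  ∫_0^4 10*x^5 dx = 20480/3;
    ∫_0^4 6*x^4 dx = 6144/5;  ∫_0^4 -16*x^3 dx = -1024;  ∫_0^4 -11*x^2 dx = -704/3;
    ∫_0^4 6*x dx = 48;  ∫_0^4 9 dx = 36.
  Sum: 262144/9 − 32768 + 20480/3 + 6144/5 − 1024 − 704/3 + 48 + 36 = 145796/45.
  ∫_0^4 u'(x)^2 dx = ∫_0^4 (16*x^6 - 48*x^5 + 4*x^4 + 56*x^3 + 4*x^2 - 8*x + 1) dx. Term by term:
    ∫_0^4 16*x^6 dx = 262144/7;  ∫_0^4 -48*x^5 dx = -32768;  ∫_0^4 4*x^4 dx = 4096/5;
    ∫_0^4 56*x^3 dx = 3584;  ∫_0^4 4*x^2 dx = 256/3;  ∫_0^4 -8*x dx = -64;
    ∫_0^4 1 dx = 4.
  Sum: 262144/7 − 32768 + 4096/5 + 3584 + 256/3 − 64 + 4 = 956516/105.
Adding: ||u||_{H^1}^2 = 145796/45 + 956516/105 = 778024/63.


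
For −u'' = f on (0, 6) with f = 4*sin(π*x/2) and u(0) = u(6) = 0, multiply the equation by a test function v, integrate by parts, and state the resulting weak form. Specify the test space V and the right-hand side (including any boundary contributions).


V = H^1_0(0, 6) (so v(0) = v(6) = 0); weak form: ∫_0^6 u'v' dx = ∫_0^6 (4*sin(π*x/2)) v dx for all v ∈ V.

Multiply both sides by a test function v and integrate from 0 to 6:
  ∫_0^6 −u''(x) v(x) dx = ∫_0^6 f(x) v(x) dx.
Integrate the LHS by parts once:
  ∫_0^6 −u'' v dx = −[u'(x) v(x)]_0^6 + ∫_0^6 u'(x) v'(x) dx.
Thus ∫_0^6 u'(x) v'(x) dx = ∫_0^6 f(x) v(x) dx + [u'(x) v(x)]_0^6.
Choose V so that boundary terms are either known or forced to vanish.
u is Dirichlet: u(0) = u(6) = 0. Let V = H^1_0(0, 6); then v(0) = v(6) = 0, and [u' v]_0^6 = 0.
Weak formulation: find u (satisfying any essential BC) such that ∫_0^6 u'(x) v'(x) dx = ∫_0^6 f v dx for all v ∈ V.
Substituting f(x) = 4*sin(π*x/2), the right-hand side is ∫_0^6 (4*sin(π*x/2)) v dx.


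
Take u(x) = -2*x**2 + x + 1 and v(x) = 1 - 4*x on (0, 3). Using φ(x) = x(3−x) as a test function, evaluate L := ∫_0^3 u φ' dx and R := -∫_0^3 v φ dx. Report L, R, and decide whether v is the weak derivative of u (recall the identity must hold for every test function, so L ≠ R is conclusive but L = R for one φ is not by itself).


LHS = 45/2, RHS = 45/2. Yes, v = u' weakly.

u(x) = -2*x**2 + x + 1, classical derivative u'(x) = 1 - 4*x.
φ(x) = x(3−x), so φ'(x) = 3 - 2*x.
Note φ(0) = φ(3) = 0, so the boundary term u·φ vanishes.
LHS = ∫_0^3 u(x) φ'(x) dx = ∫_0^3 (4*x^3 - 8*x^2 + x + 3) dx. Term by term:
  ∫_0^3 4*x^3 dx = 81;  ∫_0^3 -8*x^2 dx = -72;  ∫_0^3 x dx = 9/2;
  ∫_0^3 3 dx = 9.
Sum: 81 − 72 + 9/2 + 9 = 45/2.
So LHS = 45/2.
∫_0^3 v(x) φ(x) dx = ∫_0^3 (4*x^3 - 13*x^2 + 3*x) dx. Term by term:
  ∫_0^3 4*x^3 dx = 81;  ∫_0^3 -13*x^2 dx = -117;  ∫_0^3 3*x dx = 27/2.
Sum: 81 − 117 + 27/2 = -45/2.
So RHS = -∫_0^3 v(x) φ(x) dx = 45/2.
LHS = RHS, so the identity holds for this test φ.
Moreover u is smooth here and v(x) = u'(x) = 1 - 4*x pointwise, so the identity holds for every test function. Hence v is the weak derivative of u.


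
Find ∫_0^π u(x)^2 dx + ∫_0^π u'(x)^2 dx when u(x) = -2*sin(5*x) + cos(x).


||u||_{H^1(0,π)}^2 = 53*π

u'(x) = -sin(x) - 10*cos(5*x).
Expand u² and (u')² and integrate term by term on (0, π), using: for integers n ≥ 1, ∫_0^π sin²(nx) dx = ∫_0^π cos²(nx) dx = π/2; for n ≠ n', ∫_0^π sin(nx)sin(n'x) dx = ∫_0^π cos(nx)cos(n'x) dx = 0; and by product-to-sum, ∫_0^π sin(nx)cos(n'x) dx = ½∫_0^π [sin((n+n')x) + sin((n−n')x)] dx, which is 0 when n+n' is even and 2n/(n²−n'²) when n+n' is odd (it need not vanish on (0, π)).
  u² squared terms: (-2)²·∫sin(5x)² dx = 4·π/2 = 2*π;  (1)²·∫cos(x)² dx = 1·π/2 = π/2.
  u² cross terms: 2·(-2)·(1)·∫sin(5x)·cos(x) dx = -4·(0) = 0.
  So ∫_0^π u² dx = 2*π + π/2 + 0 = 5*π/2.
  (u')² squared terms: (-1)²·∫sin(x)² dx = 1·π/2 = π/2;  (-10)²·∫cos(5x)² dx = 100·π/2 = 50*π.
  (u')² cross terms: 2·(-1)·(-10)·∫sin(x)·cos(5x) dx = 20·(0) = 0.
  So ∫_0^π (u')² dx = π/2 + 50*π + 0 = 101*π/2.
||u||_{H^1}^2 = (5*π/2) + (101*π/2) = 53*π.


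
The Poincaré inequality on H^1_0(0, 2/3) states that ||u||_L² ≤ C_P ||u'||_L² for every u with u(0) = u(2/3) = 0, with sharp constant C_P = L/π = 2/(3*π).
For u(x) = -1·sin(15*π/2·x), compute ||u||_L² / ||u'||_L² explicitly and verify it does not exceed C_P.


||u||_L² / ||u'||_L² = 2/(15*π) < C_P = 2/(3*π).

u(x) = -1·sin(15*π/2·x), so u'(x) = -15*π*cos(15*π*x/2)/2.
Writing u(x) = A·sin(kπx/L) with A = -1 and k = 5, use ∫_0^L sin²(kπx/L) dx = L/2 and ∫_0^L cos²(kπx/L) dx = L/2.
u² = 1·sin²(15*π/2·x) and (u')² = 225*π^2/4·cos²(15*π/2·x), and each of sin², cos² integrates to L/2 = 1/3 over (0, 2/3).
∫_0^2/3 u² dx = 1/3, so ||u||_L² = sqrt(3)/3.
∫_0^2/3 (u')² dx = 75*π^2/4, so ||u'||_L² = 5*sqrt(3)*π/2.
Ratio ||u||_L² / ||u'||_L² = 2/(15*π).
Sharp Poincaré constant on H^1_0(0, 2/3) is C_P = L/π = 2/(3*π), achieved by sin(3*π/2·x).
This is the k = 5 harmonic; the ratio L/(kπ) is strictly less than C_P = L/π, consistent with the sharp inequality ||u||_L² ≤ C_P ||u'||_L².


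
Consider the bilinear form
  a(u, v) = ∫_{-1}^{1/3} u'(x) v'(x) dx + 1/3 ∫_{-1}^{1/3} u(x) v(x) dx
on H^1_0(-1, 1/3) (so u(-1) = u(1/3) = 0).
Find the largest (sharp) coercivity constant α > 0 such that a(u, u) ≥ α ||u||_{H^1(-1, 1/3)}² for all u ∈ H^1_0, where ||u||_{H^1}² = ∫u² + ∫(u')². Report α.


α = (16 + 27*π^2)/(3*(16 + 9*π^2))

Coercivity of a(·,·) on H^1_0(-1, 1/3) means a(u, u) ≥ α ||u||_{H^1}² for every u ∈ H^1_0.
The interval has length L = 4/3, and Poincaré/coercivity depend only on L. Here a(u, u) = ∫(u')² + (1/3)·∫u².
Here 0 < c = 1/3 < 1. The condition a(u,u) ≥ α||u||_{H^1}² reads (1−α)∫(u')² ≥ (α−c)∫u². Any admissible α is ≤ 1 (rapidly oscillating u have ∫u²/∫(u')² → 0), and α = 1 would force 0 ≥ (1−c)∫u², impossible since c < 1; so 1−α > 0. By the sharp Poincaré inequality on H^1_0 of an interval of length L, ∫(u')² ≥ (π/L)²∫u² with equality for the first sine mode sin(π(x−x₀)/L) (x₀ the left endpoint), so the inequality holds for all u iff (1−α)(π/L)² ≥ α − c, i.e. α ≤ ((π/L)² + c)/((π/L)² + 1) = (1 + c(L/π)²)/(1 + (L/π)²). With (π/L)² = 9*π^2/16 and c = 1/3, the largest admissible constant is α = ((π/L)² + c)/((π/L)² + 1).
Simplifying, α = (16 + 27*π^2)/(3*(16 + 9*π^2)).


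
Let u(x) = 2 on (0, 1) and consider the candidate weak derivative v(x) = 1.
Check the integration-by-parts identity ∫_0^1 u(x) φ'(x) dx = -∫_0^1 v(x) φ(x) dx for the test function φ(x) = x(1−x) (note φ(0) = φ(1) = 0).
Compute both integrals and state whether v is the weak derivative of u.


LHS = 0, RHS = -1/6. No, v is not the weak derivative of u.

u(x) = 2, classical derivative u'(x) = 0.
φ(x) = x(1−x), so φ'(x) = 1 - 2*x.
Note φ(0) = φ(1) = 0, so the boundary term u·φ vanishes.
LHS = ∫_0^1 u(x) φ'(x) dx = ∫_0^1 (2 - 4*x) dx. Term by term:
  ∫_0^1 -4*x dx = -2;  ∫_0^1 2 dx = 2.
Sum: -2 + 2 = 0.
So LHS = 0.
∫_0^1 v(x) φ(x) dx = ∫_0^1 (-x^2 + x) dx. Term by term:
  ∫_0^1 -x^2 dx = -1/3;  ∫_0^1 x dx = 1/2.
Sum: -1/3 + 1/2 = 1/6.
So RHS = -∫_0^1 v(x) φ(x) dx = -1/6.
LHS − RHS = 1/6 ≠ 0, so the identity fails.
(For a valid weak derivative the identity must hold for EVERY test function, in particular this one. The failure shows v is NOT the weak derivative of u.)
Correct weak derivative would be u'(x) = 0.


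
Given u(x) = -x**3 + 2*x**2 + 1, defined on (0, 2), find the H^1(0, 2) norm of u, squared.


||u||_{H^1}^2 = 1066/105

The H^1 norm (squared) on an interval (0, L) is
  ||u||_{H^1}^2 = ∫_0^L u(x)^2 dx + ∫_0^L u'(x)^2 dx.
Compute u'(x) = -3*x**2 + 4*x.
Then u(x)^2 = x**6 - 4*x**5 + 4*x**4 - 2*x**3 + 4*x**2 + 1 and u'(x)^2 = 9*x**4 - 24*x**3 + 16*x**2.
Integrate each monomial from 0 to 2 using ∫_0^2 c·x^n dx = c·2^(n+1)/(n+1):
  ∫_0^2 u(x)^2 dx = ∫_0^2 (x^6 - 4*x^5 + 4*x^4 - 2*x^3 + 4*x^2 + 1) dx. Term by term:
    ∫_0^2 x^6 dx = 128/7;  ∫_0^2 -4*x^5 dx = -128/3;  ∫_0^2 4*x^4 dx = 128/5;
    ∫_0^2 -2*x^3 dx = -8;  ∫_0^2 4*x^2 dx = 32/3;  ∫_0^2 1 dx = 2.
  Sum: 128/7 − 128/3 + 128/5 − 8 + 32/3 + 2 = 206/35.
  ∫_0^2 u'(x)^2 dx = ∫_0^2 (9*x^4 - 24*x^3 + 16*x^2) dx. Term by term:
    ∫_0^2 9*x^4 dx = 288/5;  ∫_0^2 -24*x^3 dx = -96;  ∫_0^2 16*x^2 dx = 128/3.
  Sum: 288/5 − 96 + 128/3 = 64/15.
Adding: ||u||_{H^1}^2 = 206/35 + 64/15 = 1066/105.


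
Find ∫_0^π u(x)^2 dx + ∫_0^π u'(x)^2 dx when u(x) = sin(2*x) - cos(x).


||u||_{H^1(0,π)}^2 = -16/3 + 7*π/2

u'(x) = sin(x) + 2*cos(2*x).
Expand u² and (u')² and integrate term by term on (0, π), using: for integers n ≥ 1, ∫_0^π sin²(nx) dx = ∫_0^π cos²(nx) dx = π/2; for n ≠ n', ∫_0^π sin(nx)sin(n'x) dx = ∫_0^π cos(nx)cos(n'x) dx = 0; and by product-to-sum, ∫_0^π sin(nx)cos(n'x) dx = ½∫_0^π [sin((n+n')x) + sin((n−n')x)] dx, which is 0 when n+n' is even and 2n/(n²−n'²) when n+n' is odd (it need not vanish on (0, π)).
  u² squared terms: (-1)²·∫cos(x)² dx = 1·π/2 = π/2;  (1)²·∫sin(2x)² dx = 1·π/2 = π/2.
  u² cross terms: 2·(-1)·(1)·∫cos(x)·sin(2x) dx = -2·(4/3) = -8/3.
  So ∫_0^π u² dx = π/2 + π/2 − 8/3 = -8/3 + π.
  (u')² squared terms: (2)²·∫cos(2x)² dx = 4·π/2 = 2*π;  (1)²·∫sin(x)² dx = 1·π/2 = π/2.
  (u')² cross terms: 2·(2)·(1)·∫cos(2x)·sin(x) dx = 4·(-2/3) = -8/3.
  So ∫_0^π (u')² dx = 2*π + π/2 − 8/3 = -8/3 + 5*π/2.
||u||_{H^1}^2 = (-8/3 + π) + (-8/3 + 5*π/2) = -16/3 + 7*π/2.


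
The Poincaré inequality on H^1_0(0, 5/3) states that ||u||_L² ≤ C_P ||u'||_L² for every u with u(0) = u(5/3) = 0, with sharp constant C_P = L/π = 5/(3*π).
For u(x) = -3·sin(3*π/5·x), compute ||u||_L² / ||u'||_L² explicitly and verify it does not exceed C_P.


||u||_L² / ||u'||_L² = 5/(3*π) = C_P.

u(x) = -3·sin(3*π/5·x), so u'(x) = -9*π*cos(3*π*x/5)/5.
Writing u(x) = A·sin(kπx/L) with A = -3 and k = 1, use ∫_0^L sin²(kπx/L) dx = L/2 and ∫_0^L cos²(kπx/L) dx = L/2.
u² = 9·sin²(3*π/5·x) and (u')² = 81*π^2/25·cos²(3*π/5·x), and each of sin², cos² integrates to L/2 = 5/6 over (0, 5/3).
∫_0^5/3 u² dx = 15/2, so ||u||_L² = sqrt(30)/2.
∫_0^5/3 (u')² dx = 27*π^2/10, so ||u'||_L² = 3*sqrt(30)*π/10.
Ratio ||u||_L² / ||u'||_L² = 5/(3*π).
Sharp Poincaré constant on H^1_0(0, 5/3) is C_P = L/π = 5/(3*π), achieved by sin(3*π/5·x).
This is the k = 1 eigenfunction (up to amplitude), so the ratio equals the sharp Poincaré constant exactly.


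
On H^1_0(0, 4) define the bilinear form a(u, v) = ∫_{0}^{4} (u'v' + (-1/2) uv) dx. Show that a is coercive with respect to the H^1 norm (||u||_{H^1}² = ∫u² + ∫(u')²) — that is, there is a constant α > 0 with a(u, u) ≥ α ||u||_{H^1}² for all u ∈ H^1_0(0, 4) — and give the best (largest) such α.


α = (-8 + π^2)/(π^2 + 16)

Coercivity of a(·,·) on H^1_0(0, 4) means a(u, u) ≥ α ||u||_{H^1}² for every u ∈ H^1_0.
The interval has length L = 4, and Poincaré/coercivity depend only on L. Here a(u, u) = ∫(u')² + (-1/2)·∫u².
Here c = -1/2 < 0 with |c| < (π/L)² = π^2/16, so coercivity still holds. The condition a(u,u) ≥ α||u||_{H^1}² reads (1−α)∫(u')² ≥ (α−c)∫u². Any admissible α is ≤ 1 (rapidly oscillating u have ∫u²/∫(u')² → 0), and α = 1 would force 0 ≥ (1−c)∫u², impossible since c < 1; so 1−α > 0. By the sharp Poincaré inequality on H^1_0 of an interval of length L, ∫(u')² ≥ (π/L)²∫u² with equality for the first sine mode sin(π(x−x₀)/L) (x₀ the left endpoint), so the inequality holds for all u iff (1−α)(π/L)² ≥ α − c, i.e. α ≤ ((π/L)² + c)/((π/L)² + 1) = (1 + c(L/π)²)/(1 + (L/π)²). (Direct route, valid since c ≤ 0: Poincaré gives c∫u² ≥ c(L/π)²∫(u')², so a(u,u) ≥ (1 + c(L/π)²)∫(u')², while ||u||_{H^1}² ≤ (1 + (L/π)²)∫(u')²; dividing yields the same α.) With (π/L)² = π^2/16 and c = -1/2, the largest admissible constant is α = ((π/L)² + c)/((π/L)² + 1).
Simplifying, α = (-8 + π^2)/(π^2 + 16).


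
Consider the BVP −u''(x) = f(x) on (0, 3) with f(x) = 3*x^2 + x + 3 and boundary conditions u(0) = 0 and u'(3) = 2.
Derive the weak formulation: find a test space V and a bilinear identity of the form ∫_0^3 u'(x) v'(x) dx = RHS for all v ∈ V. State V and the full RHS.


V = {v ∈ H^1(0, 3) : v(0) = 0} (test functions vanish at x = 0 where u is specified); weak form: ∫_0^3 u'v' dx = ∫_0^3 (3*x^2 + x + 3) v dx + 2·v(3) for all v ∈ V.

Multiply both sides by a test function v and integrate from 0 to 3:
  ∫_0^3 −u''(x) v(x) dx = ∫_0^3 f(x) v(x) dx.
Integrate the LHS by parts once:
  ∫_0^3 −u'' v dx = −[u'(x) v(x)]_0^3 + ∫_0^3 u'(x) v'(x) dx.
Thus ∫_0^3 u'(x) v'(x) dx = ∫_0^3 f(x) v(x) dx + [u'(x) v(x)]_0^3.
Choose V so that boundary terms are either known or forced to vanish.
Mixed BC: u(0) = 0 (Dirichlet) and u'(3) = 2 (Neumann). Define V = {v ∈ H^1(0, 3) : v(0) = 0}. Then [u' v]_0^3 = u'(3)·v(3) − u'(0)·0 = 2·v(3).
Weak formulation: find u (satisfying any essential BC) such that ∫_0^3 u'(x) v'(x) dx = ∫_0^3 f v dx + 2·v(3) for all v ∈ V (Dirichlet at 0 absorbed into V; Neumann datum at x = 3 contributes the boundary term).
Substituting f(x) = 3*x^2 + x + 3, the right-hand side is ∫_0^3 (3*x^2 + x + 3) v dx + 2·v(3).
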